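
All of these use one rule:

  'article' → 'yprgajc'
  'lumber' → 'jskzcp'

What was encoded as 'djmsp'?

This is a Caesar cipher with shift 24.
Decoding djmsp: d−24=f, j−24=l, m−24=o, s−24=u, p−24=r.

flour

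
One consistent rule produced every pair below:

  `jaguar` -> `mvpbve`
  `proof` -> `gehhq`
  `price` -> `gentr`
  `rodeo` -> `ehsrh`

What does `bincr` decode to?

j(9)→m(12) and a(0)→v(21) fit y≡25x+21 (mod 26); the inverse of 25 mod 26 is 25. Treating letters as 0–25, the rule is x ↦ 25x + 21 (mod 26).
Undoing it on bincr: b(1)→25·(1−21)≡20=u; i(8)→25·(8−21)≡13=n; n(13)→25·(13−21)≡8=i; c(2)→25·(2−21)≡19=t; r(17)→25·(17−21)≡4=e (all mod 26).

unite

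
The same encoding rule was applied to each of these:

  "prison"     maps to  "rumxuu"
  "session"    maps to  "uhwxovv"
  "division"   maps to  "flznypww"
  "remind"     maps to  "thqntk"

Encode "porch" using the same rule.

rrvhn

The shift increases by 1 at each position, starting from +2: 2, 3, 4, ….
Applying it to porch: p+2=r, o+3=r, r+4=v, c+5=h, h+6=n.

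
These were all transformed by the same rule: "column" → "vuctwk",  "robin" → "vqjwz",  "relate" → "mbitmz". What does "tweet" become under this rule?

bmmeb

The output letters match the input read backwards, each shifted +8: column reversed is nmuloc. Two steps: reverse the string, then apply a Caesar shift of +8.
For tweet: reverse → teewt; then shift: t+8=b, e+8=m, e+8=m, w+8=e, t+8=b.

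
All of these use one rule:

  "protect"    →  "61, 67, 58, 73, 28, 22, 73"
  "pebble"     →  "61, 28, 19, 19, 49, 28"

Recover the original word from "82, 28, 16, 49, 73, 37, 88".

p(#16)→61 and r(#18)→67: differences scale by 3, so n = 3·pos + 13. With a=1..z=26, the number is 3·pos + 13.
Undoing it on 82, 28, 16, 49, 73, 37, 88: 82→(82−13)÷3=23=w, 28→(28−13)÷3=5=e, 16→(16−13)÷3=1=a, 49→(49−13)÷3=12=l, 73→(73−13)÷3=20=t, 37→(37−13)÷3=8=h, 88→(88−13)÷3=25=y.

wealthy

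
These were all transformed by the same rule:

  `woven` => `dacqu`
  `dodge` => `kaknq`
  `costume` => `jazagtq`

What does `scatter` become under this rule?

The shift depends on letter class: consonant w→d is +7, but vowel o→a is +12. Vowels shift forward by 12 and consonants shift forward by 7.
On scatter: s(cons)+7=z, c(cons)+7=j, a(vowel)+12=m, t(cons)+7=a, t(cons)+7=a, e(vowel)+12=q, r(cons)+7=y.

zjmaaqy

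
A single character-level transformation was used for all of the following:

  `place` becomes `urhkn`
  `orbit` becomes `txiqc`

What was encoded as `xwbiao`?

In place: p→u is +5, l→r is +6, a→h is +7, c→k is +8 — the shift increases by 1 each position. The shift increases by 1 at each position, starting from +5: 5, 6, 7, ….
Reversing it on xwbiao: x−5=s, w−6=q, b−7=u, i−8=a, a−9=r, o−10=e.

square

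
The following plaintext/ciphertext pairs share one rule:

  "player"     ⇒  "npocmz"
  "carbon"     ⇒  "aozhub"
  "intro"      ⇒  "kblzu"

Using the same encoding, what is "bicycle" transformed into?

p(15)→n(13) and l(11)→p(15) fit y≡19x+14 (mod 26); the inverse of 19 mod 26 is 11. Each letter's alphabet position (a=0..z=25) is mapped through 19·x+14 mod 26 — an affine cipher.
For bicycle: b(1)→19·1+14≡7=h; i(8)→19·8+14≡10=k; c(2)→19·2+14≡0=a; y(24)→19·24+14≡2=c; c(2)→19·2+14≡0=a; l(11)→19·11+14≡15=p; e(4)→19·4+14≡12=m (all mod 26).

hkacapm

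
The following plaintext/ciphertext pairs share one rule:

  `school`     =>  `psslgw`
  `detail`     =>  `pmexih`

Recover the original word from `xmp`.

lit

The output letters match the input read backwards, each shifted +4: school reversed is loohcs. The word is reversed, then every letter is shifted forward by 4.
Decoding xmp: shift back: x−4=t, m−4=i, p−4=l → til; then reverse → lit.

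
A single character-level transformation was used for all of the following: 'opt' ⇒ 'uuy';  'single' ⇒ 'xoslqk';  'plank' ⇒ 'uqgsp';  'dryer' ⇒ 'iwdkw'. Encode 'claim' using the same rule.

hqgor

The shift depends on letter class: consonant p→u is +5, but vowel o→u is +6. Vowels shift forward by 6 and consonants shift forward by 5.
On claim: c(cons)+5=h, l(cons)+5=q, a(vowel)+6=g, i(vowel)+6=o, m(cons)+5=r.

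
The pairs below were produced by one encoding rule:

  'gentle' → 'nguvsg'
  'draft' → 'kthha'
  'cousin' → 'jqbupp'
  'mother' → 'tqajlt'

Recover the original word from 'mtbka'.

A repeating key of period 2 is used — shifts +7, +2 over and over.
Reversing it on mtbka: m−7=f, t−2=r, b−7=u, k−2=i, a−7=t.

fruit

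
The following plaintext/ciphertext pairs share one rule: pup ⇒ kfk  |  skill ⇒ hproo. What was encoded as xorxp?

click

Each pair mirrors across the alphabet (p↔k, u↔f, p↔k): positions sum to 25. Each letter is replaced by its mirror in the alphabet: a↔z, b↔y, c↔x, and so on (the Atbash cipher).
Undoing it on xorxp: x↔c, o↔l, r↔i, x↔c, p↔k.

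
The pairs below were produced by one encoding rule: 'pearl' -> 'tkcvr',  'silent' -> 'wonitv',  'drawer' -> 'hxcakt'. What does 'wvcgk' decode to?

Shifts by position in pearl: pos 0: p→t (+4), pos 1: e→k (+6), pos 2: a→c (+2), pos 3: r→v (+4), pos 4: l→r (+6) — repeating every 3. It's a Vigenère-style cipher with numeric key [4,6,2]: position i shifts by key[i mod 3].
Undoing it on wvcgk: w−4=s, v−6=p, c−2=a, g−4=c, k−6=e.

space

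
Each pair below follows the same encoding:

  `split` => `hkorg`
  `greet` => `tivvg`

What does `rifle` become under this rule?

Each pair mirrors across the alphabet (s↔h, p↔k, l↔o): positions sum to 25. Each letter is replaced by its mirror in the alphabet: a↔z, b↔y, c↔x, and so on (the Atbash cipher).
For rifle: r↔i, i↔r, f↔u, l↔o, e↔v.

iruov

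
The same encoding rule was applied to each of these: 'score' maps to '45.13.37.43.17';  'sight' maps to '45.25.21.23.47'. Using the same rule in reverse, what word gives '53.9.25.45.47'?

s(#19)→45 and c(#3)→13: differences scale by 2, so n = 2·pos + 7. Each letter becomes 2×(its alphabet position, a=1..z=26) + 7.
Decoding 53.9.25.45.47: 53→(53−7)÷2=23=w, 9→(9−7)÷2=1=a, 25→(25−7)÷2=9=i, 45→(45−7)÷2=19=s, 47→(47−7)÷2=20=t.

waist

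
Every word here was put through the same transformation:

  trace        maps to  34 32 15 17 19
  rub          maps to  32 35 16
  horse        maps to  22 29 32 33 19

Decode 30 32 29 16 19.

probe

t is letter #20 and maps to 34: an offset of 14. Each letter is replaced by its alphabet position (a=1..z=26) + 14.
Reversing it on 30 32 29 16 19: 30→(30−14)÷1=16=p, 32→(32−14)÷1=18=r, 29→(29−14)÷1=15=o, 16→(16−14)÷1=2=b, 19→(19−14)÷1=5=e.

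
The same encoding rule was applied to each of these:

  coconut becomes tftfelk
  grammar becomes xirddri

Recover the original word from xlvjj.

Each letter is shifted forward by 17 in the alphabet (a Caesar shift of +17).
Reversing it on xlvjj: x−17=g, l−17=u, v−17=e, j−17=s, j−17=s.

guess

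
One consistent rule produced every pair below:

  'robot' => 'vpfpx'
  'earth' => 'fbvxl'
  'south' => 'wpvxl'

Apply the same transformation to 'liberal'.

The shift depends on letter class: consonant r→v is +4, but vowel o→p is +1. Two shifts are in play — +1 for a/e/i/o/u, +4 for every other letter.
For liberal: l(cons)+4=p, i(vowel)+1=j, b(cons)+4=f, e(vowel)+1=f, r(cons)+4=v, a(vowel)+1=b, l(cons)+4=p.

pjffvbp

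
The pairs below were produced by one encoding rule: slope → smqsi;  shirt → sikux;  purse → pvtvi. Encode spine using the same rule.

sqkqi

In slope: s→s is +0, l→m is +1, o→q is +2, p→s is +3 — the shift increases by 1 each position. Each letter shifts forward by its position index (0, 1, 2, …) — the shift grows by one for each successive letter.
Applying it to spine: s+0=s, p+1=q, i+2=k, n+3=q, e+4=i.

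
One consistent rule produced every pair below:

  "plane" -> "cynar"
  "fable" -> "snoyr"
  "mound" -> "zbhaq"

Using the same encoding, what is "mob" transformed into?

Compare letters: p→c is +13, l→y is +13, a→n is +13 — a constant shift. This is a Caesar cipher with shift 13.
For mob: m+13=z, o+13=b, b+13=o.

zbo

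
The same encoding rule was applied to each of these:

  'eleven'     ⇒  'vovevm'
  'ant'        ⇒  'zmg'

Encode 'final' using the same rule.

urmzo

This is the alphabet-reversal cipher (Atbash): a becomes z, b becomes y, etc.
On final: f↔u, i↔r, n↔m, a↔z, l↔o.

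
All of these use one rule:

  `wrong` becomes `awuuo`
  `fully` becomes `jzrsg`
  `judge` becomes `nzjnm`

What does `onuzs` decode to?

In wrong: w→a is +4, r→w is +5, o→u is +6, n→u is +7 — the shift increases by 1 each position. Each letter shifts forward by (position + 4), i.e. 4, 5, 6, … — the shift grows by one for each successive letter.
Decoding onuzs: o−4=k, n−5=i, u−6=o, z−7=s, s−8=k.

kiosk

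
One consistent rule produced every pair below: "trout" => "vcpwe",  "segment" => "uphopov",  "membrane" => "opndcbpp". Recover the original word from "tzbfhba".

roadway

It's a Vigenère-style cipher with numeric key [2,11,1]: position i shifts by key[i mod 3].
Decoding tzbfhba: t−2=r, z−11=o, b−1=a, f−2=d, h−11=w, b−1=a, a−2=y.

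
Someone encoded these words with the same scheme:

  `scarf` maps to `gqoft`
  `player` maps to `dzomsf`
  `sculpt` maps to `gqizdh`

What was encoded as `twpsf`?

Compare letters: s→g is +14, c→q is +14, a→o is +14 — a constant shift. It's a constant shift of +14 (ROT14).
Undoing it on twpsf: t−14=f, w−14=i, p−14=b, s−14=e, f−14=r.

fiber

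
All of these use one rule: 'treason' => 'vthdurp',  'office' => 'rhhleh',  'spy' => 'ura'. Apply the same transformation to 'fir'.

hlt

The rule splits by letter class: vowels +3, consonants +2.
Applying it to fir: f(cons)+2=h, i(vowel)+3=l, r(cons)+2=t.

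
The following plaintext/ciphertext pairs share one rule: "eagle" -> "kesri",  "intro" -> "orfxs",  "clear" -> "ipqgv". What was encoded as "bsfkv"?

Shifts by position in eagle: pos 0: e→k (+6), pos 1: a→e (+4), pos 2: g→s (+12), pos 3: l→r (+6), pos 4: e→i (+4) — repeating every 3. The shifts repeat in a cycle of length 3: positions 0,1,… shift by +6, +4, +12, then the pattern repeats.
Reversing it on bsfkv: b−6=v, s−4=o, f−12=t, k−6=e, v−4=r.

voter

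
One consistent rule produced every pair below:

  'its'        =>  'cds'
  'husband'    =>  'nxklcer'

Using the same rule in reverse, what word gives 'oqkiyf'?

The output letters match the input read backwards, each shifted +10: its reversed is sti. Two steps: reverse the string, then apply a Caesar shift of +10.
Decoding oqkiyf: shift back: o−10=e, q−10=g, k−10=a, i−10=y, y−10=o, f−10=v → egayov; then reverse → voyage.

voyage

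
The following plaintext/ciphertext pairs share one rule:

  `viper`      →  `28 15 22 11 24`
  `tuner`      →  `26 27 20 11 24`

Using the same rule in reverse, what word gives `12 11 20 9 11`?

v is letter #22 and maps to 28: an offset of 6. The number is (letter's place in the alphabet, a=1) + 6.
Undoing it on 12 11 20 9 11: 12→(12−6)÷1=6=f, 11→(11−6)÷1=5=e, 20→(20−6)÷1=14=n, 9→(9−6)÷1=3=c, 11→(11−6)÷1=5=e.

fence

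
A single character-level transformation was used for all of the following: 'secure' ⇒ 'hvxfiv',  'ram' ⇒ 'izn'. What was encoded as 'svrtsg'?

height

Each pair mirrors across the alphabet (s↔h, e↔v, c↔x): positions sum to 25. Each letter is replaced by its mirror in the alphabet: a↔z, b↔y, c↔x, and so on (the Atbash cipher).
Reversing it on svrtsg: s↔h, v↔e, r↔i, t↔g, s↔h, g↔t.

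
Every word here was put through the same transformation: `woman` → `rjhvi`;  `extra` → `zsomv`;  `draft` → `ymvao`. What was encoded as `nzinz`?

Compare letters: w→r is +21, o→j is +21, m→h is +21 — a constant shift. Each letter is shifted forward by 21 in the alphabet (a Caesar shift of +21).
Undoing it on nzinz: n−21=s, z−21=e, i−21=n, n−21=s, z−21=e.

sense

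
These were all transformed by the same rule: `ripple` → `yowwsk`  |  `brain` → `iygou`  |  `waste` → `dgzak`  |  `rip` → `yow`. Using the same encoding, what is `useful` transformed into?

The shift depends on letter class: consonant r→y is +7, but vowel i→o is +6. Two shifts are in play — +6 for a/e/i/o/u, +7 for every other letter.
Applying it to useful: u(vowel)+6=a, s(cons)+7=z, e(vowel)+6=k, f(cons)+7=m, u(vowel)+6=a, l(cons)+7=s.

azkmas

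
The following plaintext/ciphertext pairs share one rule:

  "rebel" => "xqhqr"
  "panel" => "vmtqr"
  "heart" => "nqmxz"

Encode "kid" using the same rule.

quj

The rule splits by letter class: vowels +12, consonants +6.
For kid: k(cons)+6=q, i(vowel)+12=u, d(cons)+6=j.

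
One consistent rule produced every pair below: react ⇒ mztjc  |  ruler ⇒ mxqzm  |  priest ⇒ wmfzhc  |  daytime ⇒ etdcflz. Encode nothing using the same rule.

gbckfgp

Treating letters as 0–25, the rule is x ↦ 21x + 19 (mod 26).
For nothing: n(13)→21·13+19≡6=g; o(14)→21·14+19≡1=b; t(19)→21·19+19≡2=c; h(7)→21·7+19≡10=k; i(8)→21·8+19≡5=f; n(13)→21·13+19≡6=g; g(6)→21·6+19≡15=p (all mod 26).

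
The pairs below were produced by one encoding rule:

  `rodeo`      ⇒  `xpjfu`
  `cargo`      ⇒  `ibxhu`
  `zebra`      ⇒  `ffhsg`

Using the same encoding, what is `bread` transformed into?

hskbj

Shifts by position in rodeo: pos 0: r→x (+6), pos 1: o→p (+1), pos 2: d→j (+6), pos 3: e→f (+1) — repeating every 2. A repeating key of period 2 is used — shifts +6, +1 over and over.
Applying it to bread: b+6=h, r+1=s, e+6=k, a+1=b, d+6=j.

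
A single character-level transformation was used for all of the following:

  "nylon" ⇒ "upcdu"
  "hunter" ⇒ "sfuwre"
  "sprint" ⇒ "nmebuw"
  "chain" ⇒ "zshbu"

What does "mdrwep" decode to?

Treating letters as 0–25, the rule is x ↦ 9x + 7 (mod 26).
Undoing it on mdrwep: m(12)→3·(12−7)≡15=p; d(3)→3·(3−7)≡14=o; r(17)→3·(17−7)≡4=e; w(22)→3·(22−7)≡19=t; e(4)→3·(4−7)≡17=r; p(15)→3·(15−7)≡24=y (all mod 26).

poetry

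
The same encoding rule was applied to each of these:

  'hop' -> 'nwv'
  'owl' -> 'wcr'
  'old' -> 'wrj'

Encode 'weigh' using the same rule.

cmqmn

Two shifts are in play — +8 for a/e/i/o/u, +6 for every other letter.
For weigh: w(cons)+6=c, e(vowel)+8=m, i(vowel)+8=q, g(cons)+6=m, h(cons)+6=n.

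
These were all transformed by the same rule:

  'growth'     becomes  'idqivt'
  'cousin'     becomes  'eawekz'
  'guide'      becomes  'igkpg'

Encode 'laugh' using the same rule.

nmwsj

Shifts by position in growth: pos 0: g→i (+2), pos 1: r→d (+12), pos 2: o→q (+2), pos 3: w→i (+12) — repeating every 2. The shifts repeat in a cycle of length 2: positions 0,1,… shift by +2, +12, then the pattern repeats.
Applying it to laugh: l+2=n, a+12=m, u+2=w, g+12=s, h+2=j.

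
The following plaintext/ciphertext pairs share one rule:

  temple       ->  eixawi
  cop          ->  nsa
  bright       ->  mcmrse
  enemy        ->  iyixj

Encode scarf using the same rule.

Vowels shift forward by 4 and consonants shift forward by 11.
For scarf: s(cons)+11=d, c(cons)+11=n, a(vowel)+4=e, r(cons)+11=c, f(cons)+11=q.

dnecq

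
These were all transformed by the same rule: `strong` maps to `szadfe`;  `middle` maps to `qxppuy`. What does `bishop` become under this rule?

bateun

Two steps: reverse the string, then apply a Caesar shift of +12.
On bishop: reverse → pohsib; then shift: p+12=b, o+12=a, h+12=t, s+12=e, i+12=u, b+12=n.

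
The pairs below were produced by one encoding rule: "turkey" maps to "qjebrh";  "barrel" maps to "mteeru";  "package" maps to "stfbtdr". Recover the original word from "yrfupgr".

This is an affine cipher: with a=0,…,z=25, each position x becomes (19x+19) mod 26.
Reversing it on yrfupgr: y(24)→11·(24−19)≡3=d; r(17)→11·(17−19)≡4=e; f(5)→11·(5−19)≡2=c; u(20)→11·(20−19)≡11=l; p(15)→11·(15−19)≡8=i; g(6)→11·(6−19)≡13=n; r(17)→11·(17−19)≡4=e (all mod 26).

decline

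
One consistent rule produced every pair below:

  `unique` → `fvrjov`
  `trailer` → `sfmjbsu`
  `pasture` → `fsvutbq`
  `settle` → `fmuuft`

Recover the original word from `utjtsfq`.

persist

The output letters match the input read backwards, each shifted +1: unique reversed is euqinu. Read the word backwards and shift each letter +1.
Reversing it on utjtsfq: shift back: u−1=t, t−1=s, j−1=i, t−1=s, s−1=r, f−1=e, q−1=p → tsisrep; then reverse → persist.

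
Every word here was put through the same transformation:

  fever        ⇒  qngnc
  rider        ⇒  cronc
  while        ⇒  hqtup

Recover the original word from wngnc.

lever

Shifts by position in fever: pos 0: f→q (+11), pos 1: e→n (+9), pos 2: v→g (+11), pos 3: e→n (+9) — repeating every 2. A repeating key of period 2 is used — shifts +11, +9 over and over.
Reversing it on wngnc: w−11=l, n−9=e, g−11=v, n−9=e, c−11=r.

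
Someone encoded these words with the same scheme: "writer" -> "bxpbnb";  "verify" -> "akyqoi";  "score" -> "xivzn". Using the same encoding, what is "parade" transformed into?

Each letter shifts forward by (position + 5), i.e. 5, 6, 7, … — the shift grows by one for each successive letter.
For parade: p+5=u, a+6=g, r+7=y, a+8=i, d+9=m, e+10=o.

ugyimo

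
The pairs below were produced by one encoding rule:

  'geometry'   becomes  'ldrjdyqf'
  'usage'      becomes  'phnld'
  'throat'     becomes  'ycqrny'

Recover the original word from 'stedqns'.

Treating letters as 0–25, the rule is x ↦ 17x + 13 (mod 26).
Undoing it on stedqns: s(18)→23·(18−13)≡11=l; t(19)→23·(19−13)≡8=i; e(4)→23·(4−13)≡1=b; d(3)→23·(3−13)≡4=e; q(16)→23·(16−13)≡17=r; n(13)→23·(13−13)≡0=a; s(18)→23·(18−13)≡11=l (all mod 26).

liberal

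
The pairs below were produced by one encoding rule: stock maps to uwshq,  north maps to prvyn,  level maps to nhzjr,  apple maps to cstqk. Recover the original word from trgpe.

rocky

In stock: s→u is +2, t→w is +3, o→s is +4, c→h is +5 — the shift increases by 1 each position. Letter i (0-indexed) is shifted by i+2, so successive shifts are 2, 3, 4, ….
Reversing it on trgpe: t−2=r, r−3=o, g−4=c, p−5=k, e−6=y.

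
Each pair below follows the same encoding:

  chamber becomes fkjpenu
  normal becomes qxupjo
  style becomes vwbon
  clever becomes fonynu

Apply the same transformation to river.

The shift depends on letter class: consonant c→f is +3, but vowel a→j is +9. Two shifts are in play — +9 for a/e/i/o/u, +3 for every other letter.
For river: r(cons)+3=u, i(vowel)+9=r, v(cons)+3=y, e(vowel)+9=n, r(cons)+3=u.

urynu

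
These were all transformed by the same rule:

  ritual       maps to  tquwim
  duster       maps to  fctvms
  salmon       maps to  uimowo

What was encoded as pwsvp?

Shifts by position in ritual: pos 0: r→t (+2), pos 1: i→q (+8), pos 2: t→u (+1), pos 3: u→w (+2), pos 4: a→i (+8), pos 5: l→m (+1) — repeating every 3. The shifts repeat in a cycle of length 3: positions 0,1,… shift by +2, +8, +1, then the pattern repeats.
Undoing it on pwsvp: p−2=n, w−8=o, s−1=r, v−2=t, p−8=h.

north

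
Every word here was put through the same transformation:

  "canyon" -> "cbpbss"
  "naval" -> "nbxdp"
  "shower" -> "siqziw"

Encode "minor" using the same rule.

Letter i (0-indexed) is shifted by i+0, so successive shifts are 0, 1, 2, ….
On minor: m+0=m, i+1=j, n+2=p, o+3=r, r+4=v.

mjprv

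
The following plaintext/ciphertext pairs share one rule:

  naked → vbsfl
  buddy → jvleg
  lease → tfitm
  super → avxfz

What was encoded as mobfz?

Shifts by position in naked: pos 0: n→v (+8), pos 1: a→b (+1), pos 2: k→s (+8), pos 3: e→f (+1) — repeating every 2. It's a Vigenère-style cipher with numeric key [8,1]: position i shifts by key[i mod 2].
Reversing it on mobfz: m−8=e, o−1=n, b−8=t, f−1=e, z−8=r.

enter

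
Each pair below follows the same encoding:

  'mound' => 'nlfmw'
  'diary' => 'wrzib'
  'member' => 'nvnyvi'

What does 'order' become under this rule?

liwvi

Each pair mirrors across the alphabet (m↔n, o↔l, u↔f): positions sum to 25. Letters are reflected about the middle of the alphabet (position → 25−position): Atbash.
Applying it to order: o↔l, r↔i, d↔w, e↔v, r↔i.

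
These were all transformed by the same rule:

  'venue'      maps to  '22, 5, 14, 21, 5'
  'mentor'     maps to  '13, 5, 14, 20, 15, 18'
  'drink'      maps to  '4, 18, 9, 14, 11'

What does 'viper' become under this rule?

v is letter #22 and maps to 22: an offset of 0. Letters become their 1-indexed alphabet positions: a=1 … z=26.
Applying it to viper: v=22→22, i=9→9, p=16→16, e=5→5, r=18→18.

22, 9, 16, 5, 18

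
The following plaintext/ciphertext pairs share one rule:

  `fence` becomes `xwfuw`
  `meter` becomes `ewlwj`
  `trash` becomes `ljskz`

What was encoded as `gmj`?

Compare letters: f→x is +18, e→w is +18, n→f is +18 — a constant shift. It's a constant shift of +18 (ROT18).
Decoding gmj: g−18=o, m−18=u, j−18=r.

our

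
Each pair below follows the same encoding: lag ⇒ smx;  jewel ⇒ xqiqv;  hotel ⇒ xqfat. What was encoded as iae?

Read the word backwards and shift each letter +12.
Reversing it on iae: shift back: i−12=w, a−12=o, e−12=s → wos; then reverse → sow.

sow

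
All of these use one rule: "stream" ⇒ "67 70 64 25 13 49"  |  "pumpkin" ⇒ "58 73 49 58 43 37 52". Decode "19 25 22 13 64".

cedar

The formula is n = 3×(alphabet index, a=1) + 10.
Decoding 19 25 22 13 64: 19→(19−10)÷3=3=c, 25→(25−10)÷3=5=e, 22→(22−10)÷3=4=d, 13→(13−10)÷3=1=a, 64→(64−10)÷3=18=r.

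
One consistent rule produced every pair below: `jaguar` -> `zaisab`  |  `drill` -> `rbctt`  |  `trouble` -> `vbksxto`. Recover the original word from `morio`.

j(9)→z(25) and a(0)→a(0) fit y≡23x+0 (mod 26); the inverse of 23 mod 26 is 17. Each letter's alphabet position (a=0..z=25) is mapped through 23·x+0 mod 26 — an affine cipher.
Decoding morio: m(12)→17·(12−0)≡22=w; o(14)→17·(14−0)≡4=e; r(17)→17·(17−0)≡3=d; i(8)→17·(8−0)≡6=g; o(14)→17·(14−0)≡4=e (all mod 26).

wedge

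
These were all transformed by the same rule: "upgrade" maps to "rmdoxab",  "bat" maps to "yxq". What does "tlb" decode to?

Compare letters: u→r is +23, p→m is +23, g→d is +23 — a constant shift. It's a constant shift of +23 (ROT23).
Reversing it on tlb: t−23=w, l−23=o, b−23=e.

woe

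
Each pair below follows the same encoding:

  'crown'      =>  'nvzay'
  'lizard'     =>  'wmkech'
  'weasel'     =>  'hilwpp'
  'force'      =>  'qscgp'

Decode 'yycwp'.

nurse

Shifts by position in crown: pos 0: c→n (+11), pos 1: r→v (+4), pos 2: o→z (+11), pos 3: w→a (+4) — repeating every 2. It's a Vigenère-style cipher with numeric key [11,4]: position i shifts by key[i mod 2].
Decoding yycwp: y−11=n, y−4=u, c−11=r, w−4=s, p−11=e.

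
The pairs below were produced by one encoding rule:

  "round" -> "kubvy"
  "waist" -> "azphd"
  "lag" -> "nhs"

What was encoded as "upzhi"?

basin

Read the word backwards and shift each letter +7.
Undoing it on upzhi: shift back: u−7=n, p−7=i, z−7=s, h−7=a, i−7=b → nisab; then reverse → basin.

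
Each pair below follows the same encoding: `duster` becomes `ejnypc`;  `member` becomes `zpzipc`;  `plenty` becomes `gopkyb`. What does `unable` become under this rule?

This is an affine cipher: with a=0,…,z=25, each position x becomes (11x+23) mod 26.
For unable: u(20)→11·20+23≡9=j; n(13)→11·13+23≡10=k; a(0)→11·0+23≡23=x; b(1)→11·1+23≡8=i; l(11)→11·11+23≡14=o; e(4)→11·4+23≡15=p (all mod 26).

jkxiop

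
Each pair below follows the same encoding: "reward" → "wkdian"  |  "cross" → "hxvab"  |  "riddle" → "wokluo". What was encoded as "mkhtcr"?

health

Letter i (0-indexed) is shifted by i+5, so successive shifts are 5, 6, 7, ….
Reversing it on mkhtcr: m−5=h, k−6=e, h−7=a, t−8=l, c−9=t, r−10=h.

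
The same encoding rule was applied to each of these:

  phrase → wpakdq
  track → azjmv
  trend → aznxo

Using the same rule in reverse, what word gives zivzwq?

In phrase: p→w is +7, h→p is +8, r→a is +9, a→k is +10 — the shift increases by 1 each position. Each letter shifts forward by (position + 7), i.e. 7, 8, 9, … — the shift grows by one for each successive letter.
Reversing it on zivzwq: z−7=s, i−8=a, v−9=m, z−10=p, w−11=l, q−12=e.

sample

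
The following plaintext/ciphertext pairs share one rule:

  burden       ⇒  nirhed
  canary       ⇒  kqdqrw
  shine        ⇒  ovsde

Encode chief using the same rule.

b(1)→n(13) and u(20)→i(8) fit y≡23x+16 (mod 26); the inverse of 23 mod 26 is 17. This is an affine cipher: with a=0,…,z=25, each position x becomes (23x+16) mod 26.
Applying it to chief: c(2)→23·2+16≡10=k; h(7)→23·7+16≡21=v; i(8)→23·8+16≡18=s; e(4)→23·4+16≡4=e; f(5)→23·5+16≡1=b (all mod 26).

kvseb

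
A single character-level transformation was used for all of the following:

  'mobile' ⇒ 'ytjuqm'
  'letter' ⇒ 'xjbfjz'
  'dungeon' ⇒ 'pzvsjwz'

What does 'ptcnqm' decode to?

It's a Vigenère-style cipher with numeric key [12,5,8]: position i shifts by key[i mod 3].
Reversing it on ptcnqm: p−12=d, t−5=o, c−8=u, n−12=b, q−5=l, m−8=e.

double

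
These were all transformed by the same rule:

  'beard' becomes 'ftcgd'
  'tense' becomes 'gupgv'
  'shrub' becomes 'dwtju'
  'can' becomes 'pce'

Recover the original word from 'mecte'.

crack

The output letters match the input read backwards, each shifted +2: beard reversed is draeb. The word is reversed, then every letter is shifted forward by 2.
Reversing it on mecte: shift back: m−2=k, e−2=c, c−2=a, t−2=r, e−2=c → kcarc; then reverse → crack.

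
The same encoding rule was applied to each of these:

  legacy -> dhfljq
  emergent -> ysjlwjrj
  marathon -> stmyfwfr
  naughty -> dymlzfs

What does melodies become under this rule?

xjnitqjr

The output letters match the input read backwards, each shifted +5: legacy reversed is ycagel. The word is reversed, then every letter is shifted forward by 5.
For melodies: reverse → seidolem; then shift: s+5=x, e+5=j, i+5=n, d+5=i, o+5=t, l+5=q, e+5=j, m+5=r.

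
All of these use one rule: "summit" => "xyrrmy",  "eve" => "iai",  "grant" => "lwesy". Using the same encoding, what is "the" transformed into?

The shift depends on letter class: consonant s→x is +5, but vowel u→y is +4. The rule splits by letter class: vowels +4, consonants +5.
On the: t(cons)+5=y, h(cons)+5=m, e(vowel)+4=i.

ymi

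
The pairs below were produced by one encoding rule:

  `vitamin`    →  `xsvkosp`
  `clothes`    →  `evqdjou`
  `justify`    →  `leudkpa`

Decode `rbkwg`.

prime

The shifts repeat in a cycle of length 2: positions 0,1,… shift by +2, +10, then the pattern repeats.
Undoing it on rbkwg: r−2=p, b−10=r, k−2=i, w−10=m, g−2=e.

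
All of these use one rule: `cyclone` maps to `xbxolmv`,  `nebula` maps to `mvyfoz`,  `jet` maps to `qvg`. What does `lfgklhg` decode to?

This is the alphabet-reversal cipher (Atbash): a becomes z, b becomes y, etc.
Decoding lfgklhg: l↔o, f↔u, g↔t, k↔p, l↔o, h↔s, g↔t.

outpost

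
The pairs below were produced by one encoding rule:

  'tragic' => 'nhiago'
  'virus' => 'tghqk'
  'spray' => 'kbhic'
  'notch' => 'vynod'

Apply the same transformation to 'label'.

t(19)→n(13) and r(17)→h(7) fit y≡3x+8 (mod 26); the inverse of 3 mod 26 is 9. This is an affine cipher: with a=0,…,z=25, each position x becomes (3x+8) mod 26.
Applying it to label: l(11)→3·11+8≡15=p; a(0)→3·0+8≡8=i; b(1)→3·1+8≡11=l; e(4)→3·4+8≡20=u; l(11)→3·11+8≡15=p (all mod 26).

pilup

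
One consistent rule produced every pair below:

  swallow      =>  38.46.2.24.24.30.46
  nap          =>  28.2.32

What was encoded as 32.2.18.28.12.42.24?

s(#19)→38 and w(#23)→46: differences scale by 2, so n = 2·pos + 0. Each letter becomes 2×(its alphabet position, a=1..z=26).
Reversing it on 32.2.18.28.12.42.24: 32→(32−0)÷2=16=p, 2→(2−0)÷2=1=a, 18→(18−0)÷2=9=i, 28→(28−0)÷2=14=n, 12→(12−0)÷2=6=f, 42→(42−0)÷2=21=u, 24→(24−0)÷2=12=l.

painful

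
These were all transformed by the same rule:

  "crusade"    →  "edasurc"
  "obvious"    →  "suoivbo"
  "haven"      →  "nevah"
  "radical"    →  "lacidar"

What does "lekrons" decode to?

snorkel

The output letters match the input read backwards: crusade reversed is edasurc. It's just the letters in reverse order.
Decoding lekrons: then reverse → snorkel.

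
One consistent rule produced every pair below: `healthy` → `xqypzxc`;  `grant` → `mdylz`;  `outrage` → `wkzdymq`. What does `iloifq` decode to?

inside

h(7)→x(23) and e(4)→q(16) fit y≡11x+24 (mod 26); the inverse of 11 mod 26 is 19. This is an affine cipher: with a=0,…,z=25, each position x becomes (11x+24) mod 26.
Reversing it on iloifq: i(8)→19·(8−24)≡8=i; l(11)→19·(11−24)≡13=n; o(14)→19·(14−24)≡18=s; i(8)→19·(8−24)≡8=i; f(5)→19·(5−24)≡3=d; q(16)→19·(16−24)≡4=e (all mod 26).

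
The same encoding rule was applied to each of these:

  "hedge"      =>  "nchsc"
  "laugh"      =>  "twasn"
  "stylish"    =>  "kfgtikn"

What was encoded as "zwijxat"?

Each letter's alphabet position (a=0..z=25) is mapped through 21·x+22 mod 26 — an affine cipher.
Reversing it on zwijxat: z(25)→5·(25−22)≡15=p; w(22)→5·(22−22)≡0=a; i(8)→5·(8−22)≡8=i; j(9)→5·(9−22)≡13=n; x(23)→5·(23−22)≡5=f; a(0)→5·(0−22)≡20=u; t(19)→5·(19−22)≡11=l (all mod 26).

painful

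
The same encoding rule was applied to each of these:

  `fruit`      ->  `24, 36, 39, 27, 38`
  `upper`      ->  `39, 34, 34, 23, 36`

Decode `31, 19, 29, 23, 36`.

maker

Letters become their 1-based position plus 18 (so a→19, b→20, …).
Undoing it on 31, 19, 29, 23, 36: 31→(31−18)÷1=13=m, 19→(19−18)÷1=1=a, 29→(29−18)÷1=11=k, 23→(23−18)÷1=5=e, 36→(36−18)÷1=18=r.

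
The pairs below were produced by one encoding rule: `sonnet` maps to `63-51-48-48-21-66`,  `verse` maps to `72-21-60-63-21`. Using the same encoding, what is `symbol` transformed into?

63-81-45-12-51-42

s(#19)→63 and o(#15)→51: differences scale by 3, so n = 3·pos + 6. With a=1..z=26, the number is 3·pos + 6.
Applying it to symbol: s=19→63, y=25→81, m=13→45, b=2→12, o=15→51, l=12→42.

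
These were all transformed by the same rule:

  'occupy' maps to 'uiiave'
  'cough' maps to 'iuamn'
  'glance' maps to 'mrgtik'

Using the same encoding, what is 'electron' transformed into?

Compare letters: o→u is +6, c→i is +6, c→i is +6 — a constant shift. It's a constant shift of +6 (ROT6).
On electron: e+6=k, l+6=r, e+6=k, c+6=i, t+6=z, r+6=x, o+6=u, n+6=t.

krkizxut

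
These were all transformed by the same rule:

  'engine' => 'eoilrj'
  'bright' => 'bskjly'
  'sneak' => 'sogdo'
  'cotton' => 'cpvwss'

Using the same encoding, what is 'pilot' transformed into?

Letter i (0-indexed) is shifted by i+0, so successive shifts are 0, 1, 2, ….
Applying it to pilot: p+0=p, i+1=j, l+2=n, o+3=r, t+4=x.

pjnrx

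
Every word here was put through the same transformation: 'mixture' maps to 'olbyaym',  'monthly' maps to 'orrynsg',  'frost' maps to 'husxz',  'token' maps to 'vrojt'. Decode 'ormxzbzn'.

moisture

In mixture: m→o is +2, i→l is +3, x→b is +4, t→y is +5 — the shift increases by 1 each position. The shift increases by 1 at each position, starting from +2: 2, 3, 4, ….
Decoding ormxzbzn: o−2=m, r−3=o, m−4=i, x−5=s, z−6=t, b−7=u, z−8=r, n−9=e.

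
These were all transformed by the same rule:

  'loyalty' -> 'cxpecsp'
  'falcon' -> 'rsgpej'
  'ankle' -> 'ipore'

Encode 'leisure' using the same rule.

ivywmip

Two steps: reverse the string, then apply a Caesar shift of +4.
Applying it to leisure: reverse → erusiel; then shift: e+4=i, r+4=v, u+4=y, s+4=w, i+4=m, e+4=i, l+4=p.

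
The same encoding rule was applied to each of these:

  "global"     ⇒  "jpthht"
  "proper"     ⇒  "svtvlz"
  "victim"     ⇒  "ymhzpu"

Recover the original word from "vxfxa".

Letter i (0-indexed) is shifted by i+3, so successive shifts are 3, 4, 5, ….
Undoing it on vxfxa: v−3=s, x−4=t, f−5=a, x−6=r, a−7=t.

start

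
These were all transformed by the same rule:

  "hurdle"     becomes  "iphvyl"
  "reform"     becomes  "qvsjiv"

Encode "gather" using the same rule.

The output letters match the input read backwards, each shifted +4: hurdle reversed is eldruh. Read the word backwards and shift each letter +4.
On gather: reverse → rehtag; then shift: r+4=v, e+4=i, h+4=l, t+4=x, a+4=e, g+4=k.

vilxek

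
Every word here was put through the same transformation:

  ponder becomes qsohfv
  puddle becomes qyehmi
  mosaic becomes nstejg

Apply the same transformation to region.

Shifts by position in ponder: pos 0: p→q (+1), pos 1: o→s (+4), pos 2: n→o (+1), pos 3: d→h (+4) — repeating every 2. The shifts repeat in a cycle of length 2: positions 0,1,… shift by +1, +4, then the pattern repeats.
For region: r+1=s, e+4=i, g+1=h, i+4=m, o+1=p, n+4=r.

sihmpr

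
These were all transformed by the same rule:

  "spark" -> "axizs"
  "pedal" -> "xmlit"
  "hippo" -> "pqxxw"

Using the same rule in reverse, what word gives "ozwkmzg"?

grocery

It's a constant shift of +8 (ROT8).
Undoing it on ozwkmzg: o−8=g, z−8=r, w−8=o, k−8=c, m−8=e, z−8=r, g−8=y.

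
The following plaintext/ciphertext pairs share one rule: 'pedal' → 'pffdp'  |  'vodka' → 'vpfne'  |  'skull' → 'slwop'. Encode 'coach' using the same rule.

cpcfl

In pedal: p→p is +0, e→f is +1, d→f is +2, a→d is +3 — the shift increases by 1 each position. Each letter shifts forward by its position index (0, 1, 2, …) — the shift grows by one for each successive letter.
For coach: c+0=c, o+1=p, a+2=c, c+3=f, h+4=l.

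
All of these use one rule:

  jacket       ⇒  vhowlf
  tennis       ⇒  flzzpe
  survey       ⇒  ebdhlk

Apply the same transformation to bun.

nbz

The shift depends on letter class: consonant j→v is +12, but vowel a→h is +7. Two shifts are in play — +7 for a/e/i/o/u, +12 for every other letter.
On bun: b(cons)+12=n, u(vowel)+7=b, n(cons)+12=z.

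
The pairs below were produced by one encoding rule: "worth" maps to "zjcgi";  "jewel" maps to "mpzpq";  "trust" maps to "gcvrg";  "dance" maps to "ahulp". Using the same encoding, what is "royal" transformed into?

cjdhq

Each letter's alphabet position (a=0..z=25) is mapped through 15·x+7 mod 26 — an affine cipher.
Applying it to royal: r(17)→15·17+7≡2=c; o(14)→15·14+7≡9=j; y(24)→15·24+7≡3=d; a(0)→15·0+7≡7=h; l(11)→15·11+7≡16=q (all mod 26).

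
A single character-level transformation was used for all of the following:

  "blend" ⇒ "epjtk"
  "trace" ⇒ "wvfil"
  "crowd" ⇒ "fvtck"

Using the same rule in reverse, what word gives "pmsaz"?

minus

In blend: b→e is +3, l→p is +4, e→j is +5, n→t is +6 — the shift increases by 1 each position. Each letter shifts forward by (position + 3), i.e. 3, 4, 5, … — the shift grows by one for each successive letter.
Undoing it on pmsaz: p−3=m, m−4=i, s−5=n, a−6=u, z−7=s.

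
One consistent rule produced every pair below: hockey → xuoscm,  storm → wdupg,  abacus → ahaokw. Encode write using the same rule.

ypedc

h(7)→x(23) and o(14)→u(20) fit y≡7x+0 (mod 26); the inverse of 7 mod 26 is 15. This is an affine cipher: with a=0,…,z=25, each position x becomes (7x+0) mod 26.
On write: w(22)→7·22+0≡24=y; r(17)→7·17+0≡15=p; i(8)→7·8+0≡4=e; t(19)→7·19+0≡3=d; e(4)→7·4+0≡2=c (all mod 26).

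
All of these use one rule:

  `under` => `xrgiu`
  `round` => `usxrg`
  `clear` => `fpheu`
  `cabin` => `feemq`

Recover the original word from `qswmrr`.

notion

Shifts by position in under: pos 0: u→x (+3), pos 1: n→r (+4), pos 2: d→g (+3), pos 3: e→i (+4) — repeating every 2. A repeating key of period 2 is used — shifts +3, +4 over and over.
Undoing it on qswmrr: q−3=n, s−4=o, w−3=t, m−4=i, r−3=o, r−4=n.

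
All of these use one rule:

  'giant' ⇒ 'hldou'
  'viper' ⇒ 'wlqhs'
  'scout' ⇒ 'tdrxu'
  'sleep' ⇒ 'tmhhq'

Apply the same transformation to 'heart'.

ihdsu

The shift depends on letter class: consonant g→h is +1, but vowel i→l is +3. The rule splits by letter class: vowels +3, consonants +1.
On heart: h(cons)+1=i, e(vowel)+3=h, a(vowel)+3=d, r(cons)+1=s, t(cons)+1=u.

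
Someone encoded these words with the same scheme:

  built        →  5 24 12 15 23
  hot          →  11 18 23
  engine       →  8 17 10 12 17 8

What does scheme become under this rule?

b is letter #2 and maps to 5: an offset of 3. Each letter is replaced by its alphabet position (a=1..z=26) + 3.
On scheme: s=19→22, c=3→6, h=8→11, e=5→8, m=13→16, e=5→8.

22 6 11 8 16 8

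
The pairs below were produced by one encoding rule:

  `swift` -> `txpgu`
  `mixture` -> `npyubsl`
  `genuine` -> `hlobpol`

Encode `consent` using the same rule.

The shift depends on letter class: consonant s→t is +1, but vowel i→p is +7. The rule splits by letter class: vowels +7, consonants +1.
Applying it to consent: c(cons)+1=d, o(vowel)+7=v, n(cons)+1=o, s(cons)+1=t, e(vowel)+7=l, n(cons)+1=o, t(cons)+1=u.

dvotlou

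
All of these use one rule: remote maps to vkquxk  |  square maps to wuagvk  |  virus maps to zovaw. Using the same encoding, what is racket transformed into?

vggokx

The shift depends on letter class: consonant r→v is +4, but vowel e→k is +6. Two shifts are in play — +6 for a/e/i/o/u, +4 for every other letter.
Applying it to racket: r(cons)+4=v, a(vowel)+6=g, c(cons)+4=g, k(cons)+4=o, e(vowel)+6=k, t(cons)+4=x.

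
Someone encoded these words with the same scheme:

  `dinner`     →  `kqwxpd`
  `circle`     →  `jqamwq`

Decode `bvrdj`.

unity

The shift increases by 1 at each position, starting from +7: 7, 8, 9, ….
Decoding bvrdj: b−7=u, v−8=n, r−9=i, d−10=t, j−11=y.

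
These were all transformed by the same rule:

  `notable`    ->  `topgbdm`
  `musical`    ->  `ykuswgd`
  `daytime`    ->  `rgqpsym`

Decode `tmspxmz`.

n(13)→t(19) and o(14)→o(14) fit y≡21x+6 (mod 26); the inverse of 21 mod 26 is 5. This is an affine cipher: with a=0,…,z=25, each position x becomes (21x+6) mod 26.
Decoding tmspxmz: t(19)→5·(19−6)≡13=n; m(12)→5·(12−6)≡4=e; s(18)→5·(18−6)≡8=i; p(15)→5·(15−6)≡19=t; x(23)→5·(23−6)≡7=h; m(12)→5·(12−6)≡4=e; z(25)→5·(25−6)≡17=r (all mod 26).

neither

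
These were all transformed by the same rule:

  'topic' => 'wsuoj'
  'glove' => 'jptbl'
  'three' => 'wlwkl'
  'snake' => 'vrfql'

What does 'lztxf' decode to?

In topic: t→w is +3, o→s is +4, p→u is +5, i→o is +6 — the shift increases by 1 each position. Each letter shifts forward by (position + 3), i.e. 3, 4, 5, … — the shift grows by one for each successive letter.
Undoing it on lztxf: l−3=i, z−4=v, t−5=o, x−6=r, f−7=y.

ivory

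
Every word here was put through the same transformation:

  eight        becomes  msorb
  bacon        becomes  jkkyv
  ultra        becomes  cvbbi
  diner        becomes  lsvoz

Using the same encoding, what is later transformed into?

tkboz

Shifts by position in eight: pos 0: e→m (+8), pos 1: i→s (+10), pos 2: g→o (+8), pos 3: h→r (+10) — repeating every 2. A repeating key of period 2 is used — shifts +8, +10 over and over.
Applying it to later: l+8=t, a+10=k, t+8=b, e+10=o, r+8=z.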